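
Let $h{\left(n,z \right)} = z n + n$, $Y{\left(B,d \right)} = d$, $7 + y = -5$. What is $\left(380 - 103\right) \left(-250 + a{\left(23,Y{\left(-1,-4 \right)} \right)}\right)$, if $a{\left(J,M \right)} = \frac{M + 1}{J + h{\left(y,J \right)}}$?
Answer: $- \frac{18350419}{265} \approx -69247.0$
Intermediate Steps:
$y = -12$ ($y = -7 - 5 = -12$)
$h{\left(n,z \right)} = n + n z$ ($h{\left(n,z \right)} = n z + n = n + n z$)
$a{\left(J,M \right)} = \frac{1 + M}{-12 - 11 J}$ ($a{\left(J,M \right)} = \frac{M + 1}{J - 12 \left(1 + J\right)} = \frac{1 + M}{J - \left(12 + 12 J\right)} = \frac{1 + M}{-12 - 11 J}$)
$\left(380 - 103\right) \left(-250 + a{\left(23,Y{\left(-1,-4 \right)} \right)}\right) = \left(380 - 103\right) \left(-250 + \frac{1 - 4}{-12 - 253}\right) = 277 \left(-250 + \frac{1}{-12 - 253} \left(-3\right)\right) = 277 \left(-250 + \frac{1}{-265} \left(-3\right)\right) = 277 \left(-250 - - \frac{3}{265}\right) = 277 \left(-250 + \frac{3}{265}\right) = 277 \left(- \frac{66247}{265}\right) = - \frac{18350419}{265}$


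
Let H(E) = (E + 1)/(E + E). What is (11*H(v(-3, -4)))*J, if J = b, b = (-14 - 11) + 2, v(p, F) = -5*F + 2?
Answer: -529/4 ≈ -132.25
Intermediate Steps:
v(p, F) = 2 - 5*F
H(E) = (1 + E)/(2*E) (H(E) = (1 + E)/((2*E)) = (1 + E)*(1/(2*E)) = (1 + E)/(2*E))
b = -23 (b = -25 + 2 = -23)
J = -23
(11*H(v(-3, -4)))*J = (11*((1 + (2 - 5*(-4)))/(2*(2 - 5*(-4)))))*(-23) = (11*((1 + (2 + 20))/(2*(2 + 20))))*(-23) = (11*((1/2)*(1 + 22)/22))*(-23) = (11*((1/2)*(1/22)*23))*(-23) = (11*(23/44))*(-23) = (23/4)*(-23) = -529/4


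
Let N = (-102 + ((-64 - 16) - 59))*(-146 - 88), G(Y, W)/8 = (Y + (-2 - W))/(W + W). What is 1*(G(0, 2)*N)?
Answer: -451152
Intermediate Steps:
G(Y, W) = 4*(-2 + Y - W)/W (G(Y, W) = 8*((Y + (-2 - W))/(W + W)) = 8*((-2 + Y - W)/((2*W))) = 8*((-2 + Y - W)*(1/(2*W))) = 8*((-2 + Y - W)/(2*W)) = 4*(-2 + Y - W)/W)
N = 56394 (N = (-102 + (-80 - 59))*(-234) = (-102 - 139)*(-234) = -241*(-234) = 56394)
1*(G(0, 2)*N) = 1*((4*(-2 + 0 - 1*2)/2)*56394) = 1*((4*(1/2)*(-2 + 0 - 2))*56394) = 1*((4*(1/2)*(-4))*56394) = 1*(-8*56394) = 1*(-451152) = -451152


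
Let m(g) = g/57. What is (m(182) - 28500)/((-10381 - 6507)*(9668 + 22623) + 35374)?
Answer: 812159/15540908469 ≈ 5.2259e-5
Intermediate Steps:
m(g) = g/57 (m(g) = g*(1/57) = g/57)
(m(182) - 28500)/((-10381 - 6507)*(9668 + 22623) + 35374) = ((1/57)*182 - 28500)/((-10381 - 6507)*(9668 + 22623) + 35374) = (182/57 - 28500)/(-16888*32291 + 35374) = -1624318/(57*(-545330408 + 35374)) = -1624318/57/(-545295034) = -1624318/57*(-1/545295034) = 812159/15540908469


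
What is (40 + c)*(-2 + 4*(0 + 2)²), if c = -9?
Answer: 434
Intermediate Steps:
(40 + c)*(-2 + 4*(0 + 2)²) = (40 - 9)*(-2 + 4*(0 + 2)²) = 31*(-2 + 4*2²) = 31*(-2 + 4*4) = 31*(-2 + 16) = 31*14 = 434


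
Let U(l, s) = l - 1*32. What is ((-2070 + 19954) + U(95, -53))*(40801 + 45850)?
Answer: 1555125497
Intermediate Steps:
U(l, s) = -32 + l (U(l, s) = l - 32 = -32 + l)
((-2070 + 19954) + U(95, -53))*(40801 + 45850) = ((-2070 + 19954) + (-32 + 95))*(40801 + 45850) = (17884 + 63)*86651 = 17947*86651 = 1555125497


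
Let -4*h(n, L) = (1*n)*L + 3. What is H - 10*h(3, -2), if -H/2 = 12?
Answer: -63/2 ≈ -31.500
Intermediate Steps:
H = -24 (H = -2*12 = -24)
h(n, L) = -¾ - L*n/4 (h(n, L) = -((1*n)*L + 3)/4 = -(n*L + 3)/4 = -(L*n + 3)/4 = -(3 + L*n)/4 = -¾ - L*n/4)
H - 10*h(3, -2) = -24 - 10*(-¾ - ¼*(-2)*3) = -24 - 10*(-¾ + 3/2) = -24 - 10*¾ = -24 - 15/2 = -63/2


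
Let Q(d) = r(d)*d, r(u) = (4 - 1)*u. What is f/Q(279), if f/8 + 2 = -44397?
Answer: -355192/233523 ≈ -1.5210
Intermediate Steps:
r(u) = 3*u
f = -355192 (f = -16 + 8*(-44397) = -16 - 355176 = -355192)
Q(d) = 3*d² (Q(d) = (3*d)*d = 3*d²)
f/Q(279) = -355192/(3*279²) = -355192/(3*77841) = -355192/233523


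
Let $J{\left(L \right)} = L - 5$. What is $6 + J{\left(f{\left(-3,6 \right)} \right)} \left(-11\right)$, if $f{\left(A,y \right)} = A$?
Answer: $94$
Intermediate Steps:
$J{\left(L \right)} = -5 + L$ ($J{\left(L \right)} = L - 5 = -5 + L$)
$6 + J{\left(f{\left(-3,6 \right)} \right)} \left(-11\right) = 6 + \left(-5 - 3\right) \left(-11\right) = 6 - -88 = 6 + 88 = 94$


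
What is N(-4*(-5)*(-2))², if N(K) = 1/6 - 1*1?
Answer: 25/36 ≈ 0.69444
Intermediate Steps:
N(K) = -⅚ (N(K) = ⅙ - 1 = -⅚)
N(-4*(-5)*(-2))² = (-⅚)² = 25/36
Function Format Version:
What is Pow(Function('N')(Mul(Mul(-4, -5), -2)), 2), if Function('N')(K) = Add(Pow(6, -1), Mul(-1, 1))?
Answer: Rational(25, 36) ≈ 0.69444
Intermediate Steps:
Function('N')(K) = Rational(-5, 6) (Function('N')(K) = Add(Rational(1, 6), -1) = Rational(-5, 6))
Pow(Function('N')(Mul(Mul(-4, -5), -2)), 2) = Pow(Rational(-5, 6), 2) = Rational(25, 36)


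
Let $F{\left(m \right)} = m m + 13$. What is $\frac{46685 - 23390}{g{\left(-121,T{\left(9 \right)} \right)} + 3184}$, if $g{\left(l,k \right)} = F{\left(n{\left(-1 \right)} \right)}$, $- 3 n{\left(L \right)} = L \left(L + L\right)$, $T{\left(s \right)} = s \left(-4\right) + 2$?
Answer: $\frac{209655}{28777} \approx 7.2855$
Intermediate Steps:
$T{\left(s \right)} = 2 - 4 s$ ($T{\left(s \right)} = - 4 s + 2 = 2 - 4 s$)
$n{\left(L \right)} = - \frac{2 L^{2}}{3}$ ($n{\left(L \right)} = - \frac{L \left(L + L\right)}{3} = - \frac{L 2 L}{3} = - \frac{2 L^{2}}{3}$)
$F{\left(m \right)} = 13 + m^{2}$ ($F{\left(m \right)} = m^{2} + 13 = 13 + m^{2}$)
$g{\left(l,k \right)} = \frac{121}{9}$ ($g{\left(l,k \right)} = 13 + \left(- \frac{2 \left(-1\right)^{2}}{3}\right)^{2} = 13 + \left(\left(- \frac{2}{3}\right) 1\right)^{2} = 13 + \left(- \frac{2}{3}\right)^{2} = 13 + \frac{4}{9} = \frac{121}{9}$)
$\frac{46685 - 23390}{g{\left(-121,T{\left(9 \right)} \right)} + 3184} = \frac{46685 - 23390}{\frac{121}{9} + 3184} = \frac{23295}{\frac{28777}{9}} = 23295 \cdot \frac{9}{28777} = \frac{209655}{28777}$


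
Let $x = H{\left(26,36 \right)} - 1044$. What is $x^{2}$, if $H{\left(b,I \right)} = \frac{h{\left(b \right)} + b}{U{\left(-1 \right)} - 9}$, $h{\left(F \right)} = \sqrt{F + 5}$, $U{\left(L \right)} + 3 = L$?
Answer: $\frac{\left(13598 + \sqrt{31}\right)^{2}}{169} \approx 1.095 \cdot 10^{6}$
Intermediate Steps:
$U{\left(L \right)} = -3 + L$
$h{\left(F \right)} = \sqrt{5 + F}$
$H{\left(b,I \right)} = - \frac{b}{13} - \frac{\sqrt{5 + b}}{13}$ ($H{\left(b,I \right)} = \frac{\sqrt{5 + b} + b}{\left(-3 - 1\right) - 9} = \frac{b + \sqrt{5 + b}}{-4 - 9} = \frac{b + \sqrt{5 + b}}{-13} = \left(b + \sqrt{5 + b}\right) \left(- \frac{1}{13}\right) = - \frac{b}{13} - \frac{\sqrt{5 + b}}{13}$)
$x = -1046 - \frac{\sqrt{31}}{13}$ ($x = \left(\left(- \frac{1}{13}\right) 26 - \frac{\sqrt{5 + 26}}{13}\right) - 1044 = \left(-2 - \frac{\sqrt{31}}{13}\right) - 1044 = -1046 - \frac{\sqrt{31}}{13} \approx -1046.4$)
$x^{2} = \left(-1046 - \frac{\sqrt{31}}{13}\right)^{2}$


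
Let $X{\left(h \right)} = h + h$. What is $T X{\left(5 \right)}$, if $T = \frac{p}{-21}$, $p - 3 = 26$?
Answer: $- \frac{290}{21} \approx -13.81$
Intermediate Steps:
$p = 29$ ($p = 3 + 26 = 29$)
$T = - \frac{29}{21}$ ($T = \frac{29}{-21} = 29 \left(- \frac{1}{21}\right) = - \frac{29}{21} \approx -1.381$)
$X{\left(h \right)} = 2 h$
$T X{\left(5 \right)} = - \frac{29 \cdot 2 \cdot 5}{21} = \left(- \frac{29}{21}\right) 10 = - \frac{290}{21}$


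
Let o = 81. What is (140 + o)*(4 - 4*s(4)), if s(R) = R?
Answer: -2652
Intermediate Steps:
(140 + o)*(4 - 4*s(4)) = (140 + 81)*(4 - 4*4) = 221*(4 - 16) = 221*(-12) = -2652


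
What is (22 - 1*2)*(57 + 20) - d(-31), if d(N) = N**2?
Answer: 579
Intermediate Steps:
(22 - 1*2)*(57 + 20) - d(-31) = (22 - 1*2)*(57 + 20) - 1*(-31)**2 = (22 - 2)*77 - 1*961 = 20*77 - 961 = 1540 - 961 = 579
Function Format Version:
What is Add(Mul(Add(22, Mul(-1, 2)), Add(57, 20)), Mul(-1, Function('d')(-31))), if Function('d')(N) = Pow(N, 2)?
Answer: 579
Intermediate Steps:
Add(Mul(Add(22, Mul(-1, 2)), Add(57, 20)), Mul(-1, Function('d')(-31))) = Add(Mul(Add(22, Mul(-1, 2)), Add(57, 20)), Mul(-1, Pow(-31, 2))) = Add(Mul(Add(22, -2), 77), Mul(-1, 961)) = Add(Mul(20, 77), -961) = Add(1540, -961) = 579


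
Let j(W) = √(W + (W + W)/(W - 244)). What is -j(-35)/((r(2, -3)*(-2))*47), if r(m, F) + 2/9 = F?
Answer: -3*I*√300545/84506 ≈ -0.019462*I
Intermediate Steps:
r(m, F) = -2/9 + F
j(W) = √(W + 2*W/(-244 + W)) (j(W) = √(W + (2*W)/(-244 + W)) = √(W + 2*W/(-244 + W)))
-j(-35)/((r(2, -3)*(-2))*47) = -√(-35*(-242 - 35)/(-244 - 35))/(((-2/9 - 3)*(-2))*47) = -√(-35*(-277)/(-279))/(-29/9*(-2)*47) = -√(-35*(-1/279)*(-277))/((58/9)*47) = -√(-9695/279)/2726/9 = -I*√300545/93*9/2726 = -3*I*√300545/84506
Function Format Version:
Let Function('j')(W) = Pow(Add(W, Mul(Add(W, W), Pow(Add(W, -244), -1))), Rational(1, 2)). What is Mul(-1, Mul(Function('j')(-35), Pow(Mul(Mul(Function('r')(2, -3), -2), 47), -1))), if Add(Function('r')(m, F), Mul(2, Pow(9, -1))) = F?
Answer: Mul(Rational(-3, 84506), I, Pow(300545, Rational(1, 2))) ≈ Mul(-0.019462, I)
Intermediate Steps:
Function('r')(m, F) = Add(Rational(-2, 9), F)
Function('j')(W) = Pow(Add(W, Mul(2, W, Pow(Add(-244, W), -1))), Rational(1, 2)) (Function('j')(W) = Pow(Add(W, Mul(Mul(2, W), Pow(Add(-244, W), -1))), Rational(1, 2)) = Pow(Add(W, Mul(2, W, Pow(Add(-244, W), -1))), Rational(1, 2)))
Mul(-1, Mul(Function('j')(-35), Pow(Mul(Mul(Function('r')(2, -3), -2), 47), -1))) = Mul(-1, Mul(Pow(Mul(-35, Pow(Add(-244, -35), -1), Add(-242, -35)), Rational(1, 2)), Pow(Mul(Mul(Add(Rational(-2, 9), -3), -2), 47), -1))) = Mul(-1, Mul(Pow(Mul(-35, Pow(-279, -1), -277), Rational(1, 2)), Pow(Mul(Mul(Rational(-29, 9), -2), 47), -1))) = Mul(-1, Mul(Pow(Mul(-35, Rational(-1, 279), -277), Rational(1, 2)), Pow(Mul(Rational(58, 9), 47), -1))) = Mul(-1, Mul(Pow(Rational(-9695, 279), Rational(1, 2)), Pow(Rational(2726, 9), -1))) = Mul(-1, Mul(Mul(Rational(1, 93), I, Pow(300545, Rational(1, 2))), Rational(9, 2726))) = Mul(-1, Mul(Rational(3, 84506), I, Pow(300545, Rational(1, 2)))) = Mul(Rational(-3, 84506), I, Pow(300545, Rational(1, 2)))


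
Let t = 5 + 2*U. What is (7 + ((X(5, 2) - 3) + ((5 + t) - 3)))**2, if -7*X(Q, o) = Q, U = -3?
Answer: 900/49 ≈ 18.367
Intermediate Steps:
X(Q, o) = -Q/7
t = -1 (t = 5 + 2*(-3) = 5 - 6 = -1)
(7 + ((X(5, 2) - 3) + ((5 + t) - 3)))**2 = (7 + ((-1/7*5 - 3) + ((5 - 1) - 3)))**2 = (7 + ((-5/7 - 3) + (4 - 3)))**2 = (7 + (-26/7 + 1))**2 = (7 - 19/7)**2 = (30/7)**2 = 900/49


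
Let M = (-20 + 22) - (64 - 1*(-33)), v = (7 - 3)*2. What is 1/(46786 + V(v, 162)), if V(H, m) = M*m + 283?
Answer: 1/31679 ≈ 3.1567e-5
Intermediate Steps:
v = 8 (v = 4*2 = 8)
M = -95 (M = 2 - (64 + 33) = 2 - 1*97 = 2 - 97 = -95)
V(H, m) = 283 - 95*m (V(H, m) = -95*m + 283 = 283 - 95*m)
1/(46786 + V(v, 162)) = 1/(46786 + (283 - 95*162)) = 1/(46786 + (283 - 15390)) = 1/(46786 - 15107) = 1/31679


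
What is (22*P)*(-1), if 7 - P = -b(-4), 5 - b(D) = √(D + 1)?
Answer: -264 + 22*I*√3 ≈ -264.0 + 38.105*I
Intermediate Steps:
b(D) = 5 - √(1 + D) (b(D) = 5 - √(D + 1) = 5 - √(1 + D))
P = 12 - I*√3 (P = 7 - (-1)*(5 - √(1 - 4)) = 7 - (-1)*(5 - √(-3)) = 7 - (-1)*(5 - I*√3) = 7 - (-5 + I*√3) = 7 + (5 - I*√3) = 12 - I*√3 ≈ 12.0 - 1.732*I)
(22*P)*(-1) = (22*(12 - I*√3))*(-1) = (264 - 22*I*√3)*(-1) = -264 + 22*I*√3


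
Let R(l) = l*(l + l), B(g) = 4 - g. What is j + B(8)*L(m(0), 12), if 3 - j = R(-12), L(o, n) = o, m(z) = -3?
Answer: -273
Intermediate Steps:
R(l) = 2*l² (R(l) = l*(2*l) = 2*l²)
j = -285 (j = 3 - 2*(-12)² = 3 - 2*144 = 3 - 1*288 = 3 - 288 = -285)
j + B(8)*L(m(0), 12) = -285 + (4 - 1*8)*(-3) = -285 + (4 - 8)*(-3) = -285 - 4*(-3) = -285 + 12 = -273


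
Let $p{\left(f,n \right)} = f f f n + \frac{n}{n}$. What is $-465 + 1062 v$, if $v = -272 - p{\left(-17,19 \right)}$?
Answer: $98844123$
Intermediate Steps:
$p{\left(f,n \right)} = 1 + n f^{3}$ ($p{\left(f,n \right)} = f^{2} f n + 1 = f^{3} n + 1 = n f^{3} + 1 = 1 + n f^{3}$)
$v = 93074$ ($v = -272 - \left(1 + 19 \left(-17\right)^{3}\right) = -272 - \left(1 + 19 \left(-4913\right)\right) = -272 - \left(1 - 93347\right) = -272 - -93346 = -272 + 93346 = 93074$)
$-465 + 1062 v = -465 + 1062 \cdot 93074 = -465 + 98844588 = 98844123$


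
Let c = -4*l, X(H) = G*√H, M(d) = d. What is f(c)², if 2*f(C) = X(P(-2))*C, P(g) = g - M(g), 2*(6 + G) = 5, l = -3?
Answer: 0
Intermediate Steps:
G = -7/2 (G = -6 + (½)*5 = -6 + 5/2 = -7/2 ≈ -3.5000)
P(g) = 0 (P(g) = g - g = 0)
X(H) = -7*√H/2
c = 12 (c = -4*(-3) = 12)
f(C) = 0 (f(C) = ((-7*√0/2)*C)/2 = ((-7/2*0)*C)/2 = (0*C)/2 = (½)*0 = 0)
f(c)² = 0² = 0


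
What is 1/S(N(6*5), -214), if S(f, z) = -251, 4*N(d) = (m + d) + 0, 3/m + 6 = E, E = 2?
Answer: -1/251 ≈ -0.0039841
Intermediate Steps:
m = -¾ (m = 3/(-6 + 2) = 3/(-4) = 3*(-¼) = -¾ ≈ -0.75000)
N(d) = -3/16 + d/4 (N(d) = ((-¾ + d) + 0)/4 = (-¾ + d)/4 = -3/16 + d/4)
1/S(N(6*5), -214) = 1/(-251) = -1/251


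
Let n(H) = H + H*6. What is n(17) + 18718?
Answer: 18837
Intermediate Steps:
n(H) = 7*H (n(H) = H + 6*H = 7*H)
n(17) + 18718 = 7*17 + 18718 = 119 + 18718 = 18837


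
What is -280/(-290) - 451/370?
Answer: -2719/10730 ≈ -0.25340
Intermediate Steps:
-280/(-290) - 451/370 = -280*(-1/290) - 451*1/370 = 28/29 - 451/370 = -2719/10730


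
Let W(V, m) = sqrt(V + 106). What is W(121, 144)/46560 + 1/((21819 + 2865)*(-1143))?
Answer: -1/28213812 + sqrt(227)/46560 ≈ 0.00032356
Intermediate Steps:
W(V, m) = sqrt(106 + V)
W(121, 144)/46560 + 1/((21819 + 2865)*(-1143)) = sqrt(106 + 121)/46560 + 1/((21819 + 2865)*(-1143)) = sqrt(227)*(1/46560) - 1/1143/24684 = sqrt(227)/46560 + (1/24684)*(-1/1143) = sqrt(227)/46560 - 1/28213812 = -1/28213812 + sqrt(227)/46560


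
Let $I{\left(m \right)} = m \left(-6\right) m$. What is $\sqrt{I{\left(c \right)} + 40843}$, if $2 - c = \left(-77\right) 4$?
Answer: $i \sqrt{535757} \approx 731.95 i$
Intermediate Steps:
$c = 310$ ($c = 2 - \left(-77\right) 4 = 2 - -308 = 2 + 308 = 310$)
$I{\left(m \right)} = - 6 m^{2}$ ($I{\left(m \right)} = - 6 m m = - 6 m^{2}$)
$\sqrt{I{\left(c \right)} + 40843} = \sqrt{- 6 \cdot 310^{2} + 40843} = \sqrt{\left(-6\right) 96100 + 40843} = \sqrt{-576600 + 40843} = \sqrt{-535757} = i \sqrt{535757}$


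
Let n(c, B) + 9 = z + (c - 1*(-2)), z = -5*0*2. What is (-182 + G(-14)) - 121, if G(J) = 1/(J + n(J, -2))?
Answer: -10606/35 ≈ -303.03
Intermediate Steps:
z = 0 (z = 0*2 = 0)
n(c, B) = -7 + c (n(c, B) = -9 + (0 + (c - 1*(-2))) = -9 + (0 + (c + 2)) = -9 + (0 + (2 + c)) = -9 + (2 + c) = -7 + c)
G(J) = 1/(-7 + 2*J) (G(J) = 1/(J + (-7 + J)) = 1/(-7 + 2*J))
(-182 + G(-14)) - 121 = (-182 + 1/(-7 + 2*(-14))) - 121 = (-182 + 1/(-7 - 28)) - 121 = (-182 + 1/(-35)) - 121 = (-182 - 1/35) - 121 = -6371/35 - 121 = -10606/35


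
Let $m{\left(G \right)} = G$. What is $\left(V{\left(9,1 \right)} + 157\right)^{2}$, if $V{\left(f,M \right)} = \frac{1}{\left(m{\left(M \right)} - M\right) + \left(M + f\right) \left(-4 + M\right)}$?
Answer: $\frac{22174681}{900} \approx 24639.0$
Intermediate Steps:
$V{\left(f,M \right)} = \frac{1}{\left(-4 + M\right) \left(M + f\right)}$ ($V{\left(f,M \right)} = \frac{1}{\left(M - M\right) + \left(M + f\right) \left(-4 + M\right)} = \frac{1}{0 + \left(-4 + M\right) \left(M + f\right)} = \frac{1}{\left(-4 + M\right) \left(M + f\right)}$)
$\left(V{\left(9,1 \right)} + 157\right)^{2} = \left(\frac{1}{1^{2} - 4 - 36 + 1 \cdot 9} + 157\right)^{2} = \left(\frac{1}{1 - 4 - 36 + 9} + 157\right)^{2} = \left(\frac{1}{-30} + 157\right)^{2} = \left(- \frac{1}{30} + 157\right)^{2} = \left(\frac{4709}{30}\right)^{2} = \frac{22174681}{900}$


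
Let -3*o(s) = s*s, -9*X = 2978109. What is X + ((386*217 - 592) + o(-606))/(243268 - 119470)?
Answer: -20482460620/61899 ≈ -3.3090e+5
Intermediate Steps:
X = -330901 (X = -⅑*2978109 = -330901)
o(s) = -s²/3 (o(s) = -s*s/3 = -s²/3)
X + ((386*217 - 592) + o(-606))/(243268 - 119470) = -330901 + ((386*217 - 592) - ⅓*(-606)²)/(243268 - 119470) = -330901 + ((83762 - 592) - ⅓*367236)/123798 = -330901 + (83170 - 122412)*(1/123798) = -330901 - 39242*1/123798 = -330901 - 19621/61899 = -20482460620/61899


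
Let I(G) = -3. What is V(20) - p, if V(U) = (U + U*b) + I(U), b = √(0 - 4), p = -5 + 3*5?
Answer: 7 + 40*I ≈ 7.0 + 40.0*I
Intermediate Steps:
p = 10 (p = -5 + 15 = 10)
b = 2*I (b = √(-4) = 2*I ≈ 2.0*I)
V(U) = -3 + U + 2*I*U (V(U) = (U + U*(2*I)) - 3 = (U + 2*I*U) - 3 = -3 + U + 2*I*U)
V(20) - p = (-3 + 20 + 2*I*20) - 1*10 = (-3 + 20 + 40*I) - 10 = (17 + 40*I) - 10 = 7 + 40*I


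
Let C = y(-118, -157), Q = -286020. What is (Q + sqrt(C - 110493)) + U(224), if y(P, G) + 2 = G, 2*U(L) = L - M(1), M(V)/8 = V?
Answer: -285912 + 2*I*sqrt(27663) ≈ -2.8591e+5 + 332.64*I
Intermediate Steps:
M(V) = 8*V
U(L) = -4 + L/2 (U(L) = (L - 8)/2 = (-8 + L)/2 = -4 + L/2)
y(P, G) = -2 + G
C = -159 (C = -2 - 157 = -159)
(Q + sqrt(C - 110493)) + U(224) = (-286020 + sqrt(-159 - 110493)) + (-4 + (1/2)*224) = (-286020 + sqrt(-110652)) + (-4 + 112) = (-286020 + 2*I*sqrt(27663)) + 108 = -285912 + 2*I*sqrt(27663)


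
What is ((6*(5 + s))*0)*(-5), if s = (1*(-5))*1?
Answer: 0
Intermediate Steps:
s = -5 (s = -5*1 = -5)
((6*(5 + s))*0)*(-5) = ((6*(5 - 5))*0)*(-5) = ((6*0)*0)*(-5) = (0*0)*(-5) = 0*(-5) = 0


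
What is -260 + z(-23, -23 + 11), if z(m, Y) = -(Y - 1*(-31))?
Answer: -279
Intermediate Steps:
z(m, Y) = -31 - Y (z(m, Y) = -(Y + 31) = -(31 + Y) = -31 - Y)
-260 + z(-23, -23 + 11) = -260 + (-31 - (-23 + 11)) = -260 + (-31 - 1*(-12)) = -260 + (-31 + 12) = -260 - 19 = -279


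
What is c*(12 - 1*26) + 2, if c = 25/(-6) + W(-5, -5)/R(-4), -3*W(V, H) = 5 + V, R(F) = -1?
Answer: 181/3 ≈ 60.333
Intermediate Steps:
W(V, H) = -5/3 - V/3 (W(V, H) = -(5 + V)/3 = -5/3 - V/3)
c = -25/6 (c = 25/(-6) + (-5/3 - ⅓*(-5))/(-1) = 25*(-⅙) + (-5/3 + 5/3)*(-1) = -25/6 + 0*(-1) = -25/6 + 0 = -25/6 ≈ -4.1667)
c*(12 - 1*26) + 2 = -25*(12 - 1*26)/6 + 2 = -25*(12 - 26)/6 + 2 = -25/6*(-14) + 2 = 175/3 + 2 = 181/3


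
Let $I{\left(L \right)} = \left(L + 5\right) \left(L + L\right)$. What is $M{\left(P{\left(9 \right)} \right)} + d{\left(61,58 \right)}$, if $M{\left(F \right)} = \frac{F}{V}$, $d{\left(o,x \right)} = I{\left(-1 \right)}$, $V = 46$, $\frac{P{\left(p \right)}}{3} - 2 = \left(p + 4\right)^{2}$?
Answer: $\frac{145}{46} \approx 3.1522$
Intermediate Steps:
$P{\left(p \right)} = 6 + 3 \left(4 + p\right)^{2}$ ($P{\left(p \right)} = 6 + 3 \left(p + 4\right)^{2} = 6 + 3 \left(4 + p\right)^{2}$)
$I{\left(L \right)} = 2 L \left(5 + L\right)$ ($I{\left(L \right)} = \left(5 + L\right) 2 L = 2 L \left(5 + L\right)$)
$d{\left(o,x \right)} = -8$ ($d{\left(o,x \right)} = 2 \left(-1\right) \left(5 - 1\right) = 2 \left(-1\right) 4 = -8$)
$M{\left(F \right)} = \frac{F}{46}$
$M{\left(P{\left(9 \right)} \right)} + d{\left(61,58 \right)} = \frac{6 + 3 \left(4 + 9\right)^{2}}{46} - 8 = \frac{6 + 3 \cdot 13^{2}}{46} - 8 = \frac{6 + 3 \cdot 169}{46} - 8 = \frac{6 + 507}{46} - 8 = \frac{1}{46} \cdot 513 - 8 = \frac{513}{46} - 8 = \frac{145}{46}$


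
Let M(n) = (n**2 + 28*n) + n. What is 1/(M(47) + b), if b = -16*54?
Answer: 1/2708 ≈ 0.00036928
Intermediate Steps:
b = -864
M(n) = n**2 + 29*n
1/(M(47) + b) = 1/(47*(29 + 47) - 864) = 1/(47*76 - 864) = 1/(3572 - 864) = 1/2708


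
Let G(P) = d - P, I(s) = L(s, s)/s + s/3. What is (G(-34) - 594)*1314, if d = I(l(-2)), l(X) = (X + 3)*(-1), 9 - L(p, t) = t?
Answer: -749418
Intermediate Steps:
L(p, t) = 9 - t
l(X) = -3 - X (l(X) = (3 + X)*(-1) = -3 - X)
I(s) = s/3 + (9 - s)/s (I(s) = (9 - s)/s + s/3 = s/3 + (9 - s)/s)
d = -31/3 (d = -1 + 9/(-3 - 1*(-2)) + (-3 - 1*(-2))/3 = -1 + 9/(-3 + 2) + (-3 + 2)/3 = -1 + 9/(-1) + (⅓)*(-1) = -1 + 9*(-1) - ⅓ = -1 - 9 - ⅓ = -31/3 ≈ -10.333)
G(P) = -31/3 - P
(G(-34) - 594)*1314 = ((-31/3 - 1*(-34)) - 594)*1314 = ((-31/3 + 34) - 594)*1314 = (71/3 - 594)*1314 = -1711/3*1314 = -749418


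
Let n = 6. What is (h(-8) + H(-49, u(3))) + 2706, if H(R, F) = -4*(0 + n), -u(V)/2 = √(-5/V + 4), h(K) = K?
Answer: 2674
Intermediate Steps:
u(V) = -2*√(4 - 5/V) (u(V) = -2*√(-5/V + 4) = -2*√(4 - 5/V))
H(R, F) = -24 (H(R, F) = -4*(0 + 6) = -4*6 = -24)
(h(-8) + H(-49, u(3))) + 2706 = (-8 - 24) + 2706 = -32 + 2706 = 2674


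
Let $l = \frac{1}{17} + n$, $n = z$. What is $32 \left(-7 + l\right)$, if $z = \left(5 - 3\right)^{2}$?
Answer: $- \frac{1600}{17} \approx -94.118$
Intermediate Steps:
$z = 4$ ($z = 2^{2} = 4$)
$n = 4$
$l = \frac{69}{17}$ ($l = \frac{1}{17} + 4 = \frac{69}{17} \approx 4.0588$)
$32 \left(-7 + l\right) = 32 \left(-7 + \frac{69}{17}\right) = 32 \left(- \frac{50}{17}\right) = - \frac{1600}{17}$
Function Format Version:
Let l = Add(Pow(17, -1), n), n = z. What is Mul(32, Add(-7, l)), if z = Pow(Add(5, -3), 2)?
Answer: Rational(-1600, 17) ≈ -94.118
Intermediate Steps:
z = 4 (z = Pow(2, 2) = 4)
n = 4
l = Rational(69, 17) (l = Add(Pow(17, -1), 4) = Add(Rational(1, 17), 4) = Rational(69, 17) ≈ 4.0588)
Mul(32, Add(-7, l)) = Mul(32, Add(-7, Rational(69, 17))) = Mul(32, Rational(-50, 17)) = Rational(-1600, 17)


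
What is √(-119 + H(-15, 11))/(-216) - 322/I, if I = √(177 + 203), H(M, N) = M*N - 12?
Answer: -161*√95/95 - I*√74/108 ≈ -16.518 - 0.079651*I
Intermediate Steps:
H(M, N) = -12 + M*N
I = 2*√95 (I = √380 = 2*√95 ≈ 19.494)
√(-119 + H(-15, 11))/(-216) - 322/I = √(-119 + (-12 - 15*11))/(-216) - 322*√95/190 = √(-119 + (-12 - 165))*(-1/216) - 161*√95/95 = √(-119 - 177)*(-1/216) - 161*√95/95 = √(-296)*(-1/216) - 161*√95/95 = (2*I*√74)*(-1/216) - 161*√95/95 = -I*√74/108 - 161*√95/95 = -161*√95/95 - I*√74/108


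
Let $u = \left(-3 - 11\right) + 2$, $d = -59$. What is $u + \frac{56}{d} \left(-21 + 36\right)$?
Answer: $- \frac{1548}{59} \approx -26.237$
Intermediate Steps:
$u = -12$ ($u = -14 + 2 = -12$)
$u + \frac{56}{d} \left(-21 + 36\right) = -12 + \frac{56}{-59} \left(-21 + 36\right) = -12 + 56 \left(- \frac{1}{59}\right) 15 = -12 - \frac{840}{59} = - \frac{1548}{59}$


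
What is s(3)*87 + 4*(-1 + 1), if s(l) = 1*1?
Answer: 87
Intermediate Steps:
s(l) = 1
s(3)*87 + 4*(-1 + 1) = 1*87 + 4*(-1 + 1) = 87 + 4*0 = 87 + 0 = 87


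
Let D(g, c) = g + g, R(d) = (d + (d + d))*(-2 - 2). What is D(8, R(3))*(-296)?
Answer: -4736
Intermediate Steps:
R(d) = -12*d (R(d) = (d + 2*d)*(-4) = (3*d)*(-4) = -12*d)
D(g, c) = 2*g
D(8, R(3))*(-296) = (2*8)*(-296) = 16*(-296) = -4736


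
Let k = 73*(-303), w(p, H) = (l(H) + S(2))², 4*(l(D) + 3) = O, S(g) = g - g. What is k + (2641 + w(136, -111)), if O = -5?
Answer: -311359/16 ≈ -19460.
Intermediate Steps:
S(g) = 0
l(D) = -17/4 (l(D) = -3 + (¼)*(-5) = -3 - 5/4 = -17/4)
w(p, H) = 289/16 (w(p, H) = (-17/4 + 0)² = (-17/4)² = 289/16)
k = -22119
k + (2641 + w(136, -111)) = -22119 + (2641 + 289/16) = -22119 + 42545/16 = -311359/16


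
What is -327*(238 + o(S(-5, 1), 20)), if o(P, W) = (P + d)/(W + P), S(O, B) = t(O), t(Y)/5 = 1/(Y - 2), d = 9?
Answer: -3508492/45 ≈ -77967.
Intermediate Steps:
t(Y) = 5/(-2 + Y) (t(Y) = 5/(Y - 2) = 5/(-2 + Y))
S(O, B) = 5/(-2 + O)
o(P, W) = (9 + P)/(P + W) (o(P, W) = (P + 9)/(W + P) = (9 + P)/(P + W))
-327*(238 + o(S(-5, 1), 20)) = -327*(238 + (9 + 5/(-2 - 5))/(5/(-2 - 5) + 20)) = -327*(238 + (9 + 5/(-7))/(5/(-7) + 20)) = -327*(238 + (9 + 5*(-1/7))/(5*(-1/7) + 20)) = -327*(238 + (9 - 5/7)/(-5/7 + 20)) = -327*(238 + (58/7)/(135/7)) = -327*(238 + (7/135)*(58/7)) = -327*(238 + 58/135) = -327*32188/135 = -3508492/45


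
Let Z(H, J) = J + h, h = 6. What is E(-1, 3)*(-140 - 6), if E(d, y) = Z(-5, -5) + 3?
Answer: -584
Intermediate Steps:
Z(H, J) = 6 + J (Z(H, J) = J + 6 = 6 + J)
E(d, y) = 4 (E(d, y) = (6 - 5) + 3 = 1 + 3 = 4)
E(-1, 3)*(-140 - 6) = 4*(-140 - 6) = 4*(-146) = -584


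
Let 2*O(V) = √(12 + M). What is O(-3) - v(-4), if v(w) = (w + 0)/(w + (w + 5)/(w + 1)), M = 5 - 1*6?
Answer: -12/13 + √11/2 ≈ 0.73524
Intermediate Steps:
M = -1 (M = 5 - 6 = -1)
O(V) = √11/2 (O(V) = √(12 - 1)/2 = √11/2)
v(w) = w/(w + (5 + w)/(1 + w))
O(-3) - v(-4) = √11/2 - (-4)*(1 - 4)/(5 + (-4)² + 2*(-4)) = √11/2 - (-4)*(-3)/(5 + 16 - 8) = √11/2 - (-4)*(-3)/13 = √11/2 - 1*12/13 = √11/2 - 12/13 = -12/13 + √11/2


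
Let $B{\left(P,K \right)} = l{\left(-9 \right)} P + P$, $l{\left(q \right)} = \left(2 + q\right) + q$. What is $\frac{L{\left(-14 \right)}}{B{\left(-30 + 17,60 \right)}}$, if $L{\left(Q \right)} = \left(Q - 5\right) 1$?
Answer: $- \frac{19}{195} \approx -0.097436$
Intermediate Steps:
$l{\left(q \right)} = 2 + 2 q$
$B{\left(P,K \right)} = - 15 P$ ($B{\left(P,K \right)} = \left(2 + 2 \left(-9\right)\right) P + P = \left(2 - 18\right) P + P = - 16 P + P = - 15 P$)
$L{\left(Q \right)} = -5 + Q$ ($L{\left(Q \right)} = \left(-5 + Q\right) 1 = -5 + Q$)
$\frac{L{\left(-14 \right)}}{B{\left(-30 + 17,60 \right)}} = \frac{-5 - 14}{\left(-15\right) \left(-30 + 17\right)} = - \frac{19}{\left(-15\right) \left(-13\right)} = - \frac{19}{195}$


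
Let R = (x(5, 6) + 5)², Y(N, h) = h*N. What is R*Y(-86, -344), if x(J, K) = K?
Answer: 3579664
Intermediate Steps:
Y(N, h) = N*h
R = 121 (R = (6 + 5)² = 11² = 121)
R*Y(-86, -344) = 121*(-86*(-344)) = 121*29584 = 3579664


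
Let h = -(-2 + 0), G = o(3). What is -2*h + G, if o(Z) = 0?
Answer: -4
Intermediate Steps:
G = 0
h = 2 (h = -1*(-2) = 2)
-2*h + G = -2*2 + 0 = -4 + 0 = -4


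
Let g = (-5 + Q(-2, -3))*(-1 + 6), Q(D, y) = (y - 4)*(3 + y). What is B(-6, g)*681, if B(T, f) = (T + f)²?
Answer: 654441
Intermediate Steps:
Q(D, y) = (-4 + y)*(3 + y)
g = -25 (g = (-5 + (-12 + (-3)² - 1*(-3)))*(-1 + 6) = (-5 + (-12 + 9 + 3))*5 = (-5 + 0)*5 = -5*5 = -25)
B(-6, g)*681 = (-6 - 25)²*681 = (-31)²*681 = 961*681 = 654441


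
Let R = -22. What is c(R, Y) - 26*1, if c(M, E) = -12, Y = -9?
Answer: -38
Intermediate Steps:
c(R, Y) - 26*1 = -12 - 26*1 = -12 - 26 = -38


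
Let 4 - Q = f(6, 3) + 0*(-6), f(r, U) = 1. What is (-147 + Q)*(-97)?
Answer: 13968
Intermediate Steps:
Q = 3 (Q = 4 - (1 + 0*(-6)) = 4 - (1 + 0) = 4 - 1*1 = 4 - 1 = 3)
(-147 + Q)*(-97) = (-147 + 3)*(-97) = -144*(-97) = 13968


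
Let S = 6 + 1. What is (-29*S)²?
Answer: 41209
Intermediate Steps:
S = 7
(-29*S)² = (-29*7)² = (-203)² = 41209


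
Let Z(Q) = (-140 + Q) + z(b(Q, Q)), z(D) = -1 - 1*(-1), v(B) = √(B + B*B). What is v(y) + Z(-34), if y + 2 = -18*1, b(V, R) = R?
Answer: -174 + 2*√95 ≈ -154.51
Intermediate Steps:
y = -20 (y = -2 - 18*1 = -2 - 18 = -20)
v(B) = √(B + B²)
z(D) = 0 (z(D) = -1 + 1 = 0)
Z(Q) = -140 + Q (Z(Q) = (-140 + Q) + 0 = -140 + Q)
v(y) + Z(-34) = √(-20*(1 - 20)) + (-140 - 34) = √(-20*(-19)) - 174 = √380 - 174 = 2*√95 - 174 = -174 + 2*√95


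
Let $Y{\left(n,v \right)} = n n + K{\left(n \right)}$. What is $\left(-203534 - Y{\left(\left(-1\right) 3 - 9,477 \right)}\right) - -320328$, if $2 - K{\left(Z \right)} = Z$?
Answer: $116636$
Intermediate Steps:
$K{\left(Z \right)} = 2 - Z$
$Y{\left(n,v \right)} = 2 + n^{2} - n$ ($Y{\left(n,v \right)} = n n - \left(-2 + n\right) = n^{2} - \left(-2 + n\right) = 2 + n^{2} - n$)
$\left(-203534 - Y{\left(\left(-1\right) 3 - 9,477 \right)}\right) - -320328 = \left(-203534 - \left(2 + \left(\left(-1\right) 3 - 9\right)^{2} - \left(\left(-1\right) 3 - 9\right)\right)\right) - -320328 = \left(-203534 - \left(2 + \left(-3 - 9\right)^{2} - \left(-3 - 9\right)\right)\right) + 320328 = \left(-203534 - \left(2 + \left(-12\right)^{2} - -12\right)\right) + 320328 = \left(-203534 - \left(2 + 144 + 12\right)\right) + 320328 = \left(-203534 - 158\right) + 320328 = -203692 + 320328 = 116636$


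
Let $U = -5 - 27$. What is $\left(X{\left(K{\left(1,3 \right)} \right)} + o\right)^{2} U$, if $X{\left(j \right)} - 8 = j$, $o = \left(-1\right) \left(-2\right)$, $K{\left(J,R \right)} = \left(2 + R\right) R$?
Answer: $-20000$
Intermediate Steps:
$K{\left(J,R \right)} = R \left(2 + R\right)$
$o = 2$
$X{\left(j \right)} = 8 + j$
$U = -32$
$\left(X{\left(K{\left(1,3 \right)} \right)} + o\right)^{2} U = \left(\left(8 + 3 \left(2 + 3\right)\right) + 2\right)^{2} \left(-32\right) = \left(\left(8 + 3 \cdot 5\right) + 2\right)^{2} \left(-32\right) = \left(\left(8 + 15\right) + 2\right)^{2} \left(-32\right) = \left(23 + 2\right)^{2} \left(-32\right) = 25^{2} \left(-32\right) = 625 \left(-32\right) = -20000$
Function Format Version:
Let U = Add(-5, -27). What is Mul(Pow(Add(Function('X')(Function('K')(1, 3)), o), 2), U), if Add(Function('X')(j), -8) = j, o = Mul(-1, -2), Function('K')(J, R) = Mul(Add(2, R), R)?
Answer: -20000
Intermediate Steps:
Function('K')(J, R) = Mul(R, Add(2, R))
o = 2
Function('X')(j) = Add(8, j)
U = -32
Mul(Pow(Add(Function('X')(Function('K')(1, 3)), o), 2), U) = Mul(Pow(Add(Add(8, Mul(3, Add(2, 3))), 2), 2), -32) = Mul(Pow(Add(Add(8, Mul(3, 5)), 2), 2), -32) = Mul(Pow(Add(Add(8, 15), 2), 2), -32) = Mul(Pow(Add(23, 2), 2), -32) = Mul(Pow(25, 2), -32) = Mul(625, -32) = -20000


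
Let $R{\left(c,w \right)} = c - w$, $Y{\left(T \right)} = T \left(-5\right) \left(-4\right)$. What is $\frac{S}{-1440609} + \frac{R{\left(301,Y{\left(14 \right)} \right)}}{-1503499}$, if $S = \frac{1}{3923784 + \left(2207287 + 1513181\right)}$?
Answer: $- \frac{231259944322327}{16557099655626908532} \approx -1.3967 \cdot 10^{-5}$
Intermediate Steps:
$Y{\left(T \right)} = 20 T$ ($Y{\left(T \right)} = - 5 T \left(-4\right) = 20 T$)
$S = \frac{1}{7644252}$ ($S = \frac{1}{3923784 + 3720468} = \frac{1}{7644252} \approx 1.3082 \cdot 10^{-7}$)
$\frac{S}{-1440609} + \frac{R{\left(301,Y{\left(14 \right)} \right)}}{-1503499} = \frac{1}{7644252 \left(-1440609\right)} + \frac{301 - 20 \cdot 14}{-1503499} = \frac{1}{7644252} \left(- \frac{1}{1440609}\right) + \left(301 - 280\right) \left(- \frac{1}{1503499}\right) = - \frac{1}{11012378229468} + \left(301 - 280\right) \left(- \frac{1}{1503499}\right) = - \frac{1}{11012378229468} + 21 \left(- \frac{1}{1503499}\right) = - \frac{1}{11012378229468} - \frac{21}{1503499} = - \frac{231259944322327}{16557099655626908532}$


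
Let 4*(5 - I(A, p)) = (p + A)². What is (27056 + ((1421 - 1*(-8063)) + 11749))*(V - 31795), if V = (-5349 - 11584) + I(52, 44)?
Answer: -2464042803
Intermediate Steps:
I(A, p) = 5 - (A + p)²/4 (I(A, p) = 5 - (p + A)²/4 = 5 - (A + p)²/4)
V = -19232 (V = (-5349 - 11584) + (5 - (52 + 44)²/4) = -16933 + (5 - ¼*96²) = -16933 + (5 - ¼*9216) = -16933 + (5 - 2304) = -16933 - 2299 = -19232)
(27056 + ((1421 - 1*(-8063)) + 11749))*(V - 31795) = (27056 + ((1421 - 1*(-8063)) + 11749))*(-19232 - 31795) = (27056 + ((1421 + 8063) + 11749))*(-51027) = (27056 + (9484 + 11749))*(-51027) = (27056 + 21233)*(-51027) = 48289*(-51027) = -2464042803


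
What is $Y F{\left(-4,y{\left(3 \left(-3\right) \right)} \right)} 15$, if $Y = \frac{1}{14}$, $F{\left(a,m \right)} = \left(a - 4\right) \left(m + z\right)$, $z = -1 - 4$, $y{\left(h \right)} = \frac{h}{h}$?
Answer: $\frac{240}{7} \approx 34.286$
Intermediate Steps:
$y{\left(h \right)} = 1$
$z = -5$ ($z = -1 - 4 = -5$)
$F{\left(a,m \right)} = \left(-5 + m\right) \left(-4 + a\right)$ ($F{\left(a,m \right)} = \left(a - 4\right) \left(m - 5\right) = \left(-4 + a\right) \left(-5 + m\right) = \left(-5 + m\right) \left(-4 + a\right)$)
$Y = \frac{1}{14} \approx 0.071429$
$Y F{\left(-4,y{\left(3 \left(-3\right) \right)} \right)} 15 = \frac{20 - -20 - 4 - 4}{14} \cdot 15 = \frac{20 + 20 - 4 - 4}{14} \cdot 15 = \frac{1}{14} \cdot 32 \cdot 15 = \frac{16}{7} \cdot 15 = \frac{240}{7}$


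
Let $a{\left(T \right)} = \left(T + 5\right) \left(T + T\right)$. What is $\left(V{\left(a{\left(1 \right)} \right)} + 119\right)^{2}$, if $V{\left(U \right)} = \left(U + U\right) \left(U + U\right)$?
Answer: $483025$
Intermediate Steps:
$a{\left(T \right)} = 2 T \left(5 + T\right)$ ($a{\left(T \right)} = \left(5 + T\right) 2 T = 2 T \left(5 + T\right)$)
$V{\left(U \right)} = 4 U^{2}$ ($V{\left(U \right)} = 2 U 2 U = 4 U^{2}$)
$\left(V{\left(a{\left(1 \right)} \right)} + 119\right)^{2} = \left(4 \left(2 \cdot 1 \left(5 + 1\right)\right)^{2} + 119\right)^{2} = \left(4 \left(2 \cdot 1 \cdot 6\right)^{2} + 119\right)^{2} = \left(4 \cdot 12^{2} + 119\right)^{2} = \left(4 \cdot 144 + 119\right)^{2} = \left(576 + 119\right)^{2} = 695^{2} = 483025$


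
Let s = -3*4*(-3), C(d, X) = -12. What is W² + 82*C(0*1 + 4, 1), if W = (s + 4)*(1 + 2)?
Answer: 13416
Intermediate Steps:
s = 36 (s = -12*(-3) = 36)
W = 120 (W = (36 + 4)*(1 + 2) = 40*3 = 120)
W² + 82*C(0*1 + 4, 1) = 120² + 82*(-12) = 14400 - 984 = 13416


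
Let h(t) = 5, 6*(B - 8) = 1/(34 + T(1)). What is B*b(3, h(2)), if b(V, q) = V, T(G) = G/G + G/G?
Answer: 1729/72 ≈ 24.014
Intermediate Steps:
T(G) = 2 (T(G) = 1 + 1 = 2)
B = 1729/216 (B = 8 + 1/(6*(34 + 2)) = 8 + (⅙)/36 = 8 + (⅙)*(1/36) = 8 + 1/216 = 1729/216 ≈ 8.0046)
B*b(3, h(2)) = (1729/216)*3 = 1729/72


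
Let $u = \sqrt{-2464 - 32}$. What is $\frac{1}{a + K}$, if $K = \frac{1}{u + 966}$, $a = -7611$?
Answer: $\frac{2 \left(- 4 \sqrt{39} + 483 i\right)}{- 7352225 i + 60888 \sqrt{39}} \approx -0.00013139 + 9.2015 \cdot 10^{-13} i$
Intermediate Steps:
$u = 8 i \sqrt{39}$ ($u = \sqrt{-2496} = 8 i \sqrt{39} \approx 49.96 i$)
$K = \frac{1}{966 + 8 i \sqrt{39}}$ ($K = \frac{1}{8 i \sqrt{39} + 966} = \frac{1}{966 + 8 i \sqrt{39}} \approx 0.0010324 - 5.3396 \cdot 10^{-5} i$)
$\frac{1}{a + K} = \frac{1}{-7611 + \left(\frac{161}{155942} - \frac{2 i \sqrt{39}}{233913}\right)} = \frac{1}{- \frac{1186874401}{155942} - \frac{2 i \sqrt{39}}{233913}}$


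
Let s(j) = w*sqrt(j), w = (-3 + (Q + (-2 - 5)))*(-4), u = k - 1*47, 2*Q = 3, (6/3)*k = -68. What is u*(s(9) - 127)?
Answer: 2025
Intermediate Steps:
k = -34 (k = (1/2)*(-68) = -34)
Q = 3/2 (Q = (1/2)*3 = 3/2 ≈ 1.5000)
u = -81 (u = -34 - 1*47 = -34 - 47 = -81)
w = 34 (w = (-3 + (3/2 + (-2 - 5)))*(-4) = (-3 + (3/2 - 7))*(-4) = (-3 - 11/2)*(-4) = -17/2*(-4) = 34)
s(j) = 34*sqrt(j)
u*(s(9) - 127) = -81*(34*sqrt(9) - 127) = -81*(34*3 - 127) = -81*(102 - 127) = -81*(-25) = 2025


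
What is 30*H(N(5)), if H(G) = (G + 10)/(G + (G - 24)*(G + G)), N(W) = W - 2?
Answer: -130/41 ≈ -3.1707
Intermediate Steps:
N(W) = -2 + W
H(G) = (10 + G)/(G + 2*G*(-24 + G)) (H(G) = (10 + G)/(G + (-24 + G)*(2*G)) = (10 + G)/(G + 2*G*(-24 + G)))
30*H(N(5)) = 30*((10 + (-2 + 5))/((-2 + 5)*(-47 + 2*(-2 + 5)))) = 30*((10 + 3)/(3*(-47 + 2*3))) = 30*((⅓)*13/(-47 + 6)) = 30*((⅓)*13/(-41)) = 30*((⅓)*(-1/41)*13) = 30*(-13/123) = -130/41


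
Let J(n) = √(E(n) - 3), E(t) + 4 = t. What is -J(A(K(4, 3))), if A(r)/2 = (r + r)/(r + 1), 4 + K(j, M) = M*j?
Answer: -I*√31/3 ≈ -1.8559*I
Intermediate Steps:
K(j, M) = -4 + M*j
E(t) = -4 + t
A(r) = 4*r/(1 + r) (A(r) = 2*((r + r)/(r + 1)) = 2*((2*r)/(1 + r)) = 2*(2*r/(1 + r)) = 4*r/(1 + r))
J(n) = √(-7 + n) (J(n) = √((-4 + n) - 3) = √(-7 + n))
-J(A(K(4, 3))) = -√(-7 + 4*(-4 + 3*4)/(1 + (-4 + 3*4))) = -√(-7 + 4*(-4 + 12)/(1 + (-4 + 12))) = -√(-7 + 4*8/(1 + 8)) = -√(-7 + 4*8/9) = -√(-7 + 4*8*(⅑)) = -√(-7 + 32/9) = -√(-31/9) = -I*√31/3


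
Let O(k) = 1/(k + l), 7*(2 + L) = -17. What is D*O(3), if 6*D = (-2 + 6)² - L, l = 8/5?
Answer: 715/966 ≈ 0.74017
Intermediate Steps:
L = -31/7 (L = -2 + (⅐)*(-17) = -2 - 17/7 = -31/7 ≈ -4.4286)
l = 8/5 (l = 8*(⅕) = 8/5 ≈ 1.6000)
O(k) = 1/(8/5 + k) (O(k) = 1/(k + 8/5) = 1/(8/5 + k))
D = 143/42 (D = ((-2 + 6)² - 1*(-31/7))/6 = (4² + 31/7)/6 = (16 + 31/7)/6 = (⅙)*(143/7) = 143/42 ≈ 3.4048)
D*O(3) = 143*(5/(8 + 5*3))/42 = 143*(5/(8 + 15))/42 = 143*(5/23)/42 = 143*(5*(1/23))/42 = (143/42)*(5/23) = 715/966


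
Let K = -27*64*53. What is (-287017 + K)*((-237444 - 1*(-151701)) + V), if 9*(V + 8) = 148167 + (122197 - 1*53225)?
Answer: 209979686620/9 ≈ 2.3331e+10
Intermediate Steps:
V = 217067/9 (V = -8 + (148167 + (122197 - 1*53225))/9 = -8 + (148167 + (122197 - 53225))/9 = -8 + (148167 + 68972)/9 = -8 + (⅑)*217139 = -8 + 217139/9 = 217067/9 ≈ 24119.)
K = -91584 (K = -1728*53 = -91584)
(-287017 + K)*((-237444 - 1*(-151701)) + V) = (-287017 - 91584)*((-237444 - 1*(-151701)) + 217067/9) = -378601*((-237444 + 151701) + 217067/9) = -378601*(-85743 + 217067/9) = -378601*(-554620/9) = 209979686620/9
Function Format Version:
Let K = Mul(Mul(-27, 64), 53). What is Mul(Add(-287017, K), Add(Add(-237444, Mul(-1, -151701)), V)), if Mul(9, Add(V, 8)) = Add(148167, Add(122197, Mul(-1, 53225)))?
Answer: Rational(209979686620, 9) ≈ 2.3331e+10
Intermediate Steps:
V = Rational(217067, 9) (V = Add(-8, Mul(Rational(1, 9), Add(148167, Add(122197, Mul(-1, 53225))))) = Add(-8, Mul(Rational(1, 9), Add(148167, Add(122197, -53225)))) = Add(-8, Mul(Rational(1, 9), Add(148167, 68972))) = Add(-8, Mul(Rational(1, 9), 217139)) = Add(-8, Rational(217139, 9)) = Rational(217067, 9) ≈ 24119.)
K = -91584 (K = Mul(-1728, 53) = -91584)
Mul(Add(-287017, K), Add(Add(-237444, Mul(-1, -151701)), V)) = Mul(Add(-287017, -91584), Add(Add(-237444, Mul(-1, -151701)), Rational(217067, 9))) = Mul(-378601, Add(Add(-237444, 151701), Rational(217067, 9))) = Mul(-378601, Add(-85743, Rational(217067, 9))) = Mul(-378601, Rational(-554620, 9)) = Rational(209979686620, 9)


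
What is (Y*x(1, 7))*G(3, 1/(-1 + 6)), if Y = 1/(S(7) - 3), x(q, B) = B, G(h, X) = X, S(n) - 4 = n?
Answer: 7/40 ≈ 0.17500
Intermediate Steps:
S(n) = 4 + n
Y = ⅛ (Y = 1/((4 + 7) - 3) = 1/(11 - 3) = 1/8 = ⅛ ≈ 0.12500)
(Y*x(1, 7))*G(3, 1/(-1 + 6)) = ((⅛)*7)/(-1 + 6) = (7/8)/5 = (7/8)*(⅕) = 7/40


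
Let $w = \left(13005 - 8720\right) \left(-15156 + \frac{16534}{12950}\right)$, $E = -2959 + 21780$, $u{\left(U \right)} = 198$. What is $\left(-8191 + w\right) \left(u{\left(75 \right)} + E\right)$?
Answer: $- \frac{228514108865042}{185} \approx -1.2352 \cdot 10^{12}$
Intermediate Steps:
$E = 18821$
$w = - \frac{12013527983}{185}$ ($w = 4285 \left(-15156 + 16534 \cdot \frac{1}{12950}\right) = 4285 \left(-15156 + \frac{1181}{925}\right) = 4285 \left(- \frac{14018119}{925}\right) = - \frac{12013527983}{185} \approx -6.4938 \cdot 10^{7}$)
$\left(-8191 + w\right) \left(u{\left(75 \right)} + E\right) = \left(-8191 - \frac{12013527983}{185}\right) \left(198 + 18821\right) = \left(- \frac{12015043318}{185}\right) 19019 = - \frac{228514108865042}{185}$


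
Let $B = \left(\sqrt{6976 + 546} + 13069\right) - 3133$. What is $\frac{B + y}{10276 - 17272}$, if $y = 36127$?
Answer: $- \frac{46063}{6996} - \frac{\sqrt{7522}}{6996} \approx -6.5966$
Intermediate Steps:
$B = 9936 + \sqrt{7522}$ ($B = \left(\sqrt{7522} + 13069\right) - 3133 = \left(13069 + \sqrt{7522}\right) - 3133 = 9936 + \sqrt{7522} \approx 10023.0$)
$\frac{B + y}{10276 - 17272} = \frac{\left(9936 + \sqrt{7522}\right) + 36127}{10276 - 17272} = \frac{46063 + \sqrt{7522}}{-6996} = \left(46063 + \sqrt{7522}\right) \left(- \frac{1}{6996}\right) = - \frac{46063}{6996} - \frac{\sqrt{7522}}{6996}$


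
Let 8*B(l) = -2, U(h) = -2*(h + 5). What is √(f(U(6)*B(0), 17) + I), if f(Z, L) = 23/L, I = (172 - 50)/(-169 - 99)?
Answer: √4658510/2278 ≈ 0.94748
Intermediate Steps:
U(h) = -10 - 2*h (U(h) = -2*(5 + h) = -10 - 2*h)
B(l) = -¼ (B(l) = (⅛)*(-2) = -¼)
I = -61/134 (I = 122/(-268) = 122*(-1/268) = -61/134 ≈ -0.45522)
√(f(U(6)*B(0), 17) + I) = √(23/17 - 61/134) = √(2045/2278) = √4658510/2278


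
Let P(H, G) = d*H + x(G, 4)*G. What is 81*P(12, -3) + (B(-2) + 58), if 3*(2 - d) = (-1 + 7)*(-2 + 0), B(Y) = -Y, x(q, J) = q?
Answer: 6621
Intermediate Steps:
d = 6 (d = 2 - (-1 + 7)*(-2 + 0)/3 = 2 - 2*(-2) = 2 - ⅓*(-12) = 2 + 4 = 6)
P(H, G) = G² + 6*H (P(H, G) = 6*H + G*G = 6*H + G² = G² + 6*H)
81*P(12, -3) + (B(-2) + 58) = 81*((-3)² + 6*12) + (-1*(-2) + 58) = 81*(9 + 72) + (2 + 58) = 81*81 + 60 = 6561 + 60 = 6621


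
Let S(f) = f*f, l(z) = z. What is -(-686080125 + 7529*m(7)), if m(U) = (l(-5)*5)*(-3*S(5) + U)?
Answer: 673280825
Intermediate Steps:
S(f) = f**2
m(U) = 1875 - 25*U (m(U) = (-5*5)*(-3*5**2 + U) = -25*(-3*25 + U) = -25*(-75 + U) = 1875 - 25*U)
-(-686080125 + 7529*m(7)) = -(-686080125 + 7529*(1875 - 25*7)) = -(-686080125 + 7529*(1875 - 175)) = -7529/(1/(-91395 + (270 + 1700))) = -7529/(1/(-91395 + 1970)) = -7529/(1/(-89425)) = -7529/(-1/89425) = -7529*(-89425) = 673280825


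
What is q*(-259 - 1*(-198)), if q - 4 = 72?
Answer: -4636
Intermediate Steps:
q = 76 (q = 4 + 72 = 76)
q*(-259 - 1*(-198)) = 76*(-259 - 1*(-198)) = 76*(-259 + 198) = 76*(-61) = -4636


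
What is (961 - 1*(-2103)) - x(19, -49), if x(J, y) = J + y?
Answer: 3094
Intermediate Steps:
(961 - 1*(-2103)) - x(19, -49) = (961 - 1*(-2103)) - (19 - 49) = (961 + 2103) - 1*(-30) = 3064 + 30 = 3094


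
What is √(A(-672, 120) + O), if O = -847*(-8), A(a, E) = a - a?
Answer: 22*√14 ≈ 82.316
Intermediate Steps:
A(a, E) = 0
O = 6776
√(A(-672, 120) + O) = √(0 + 6776) = √6776 = 22*√14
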